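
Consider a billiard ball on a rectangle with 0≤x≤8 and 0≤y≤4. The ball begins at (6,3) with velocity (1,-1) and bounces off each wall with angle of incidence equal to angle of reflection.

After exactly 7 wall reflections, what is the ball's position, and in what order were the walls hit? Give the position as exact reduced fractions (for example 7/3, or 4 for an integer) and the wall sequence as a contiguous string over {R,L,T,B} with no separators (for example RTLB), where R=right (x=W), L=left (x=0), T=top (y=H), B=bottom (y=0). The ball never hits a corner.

1. t=2 → R at (8,1); v=(-1,-1)
2. t=1 → B at (7,0); v=(-1,1)
3. t=4 → T at (3,4); v=(-1,-1)
4. t=3 → L at (0,1); v=(1,-1)
5. t=1 → B at (1,0); v=(1,1)
6. t=4 → T at (5,4); v=(1,-1)
7. t=3 → R at (8,1); v=(-1,-1)

Final position: (8,1)
Wall sequence: RBTLBTR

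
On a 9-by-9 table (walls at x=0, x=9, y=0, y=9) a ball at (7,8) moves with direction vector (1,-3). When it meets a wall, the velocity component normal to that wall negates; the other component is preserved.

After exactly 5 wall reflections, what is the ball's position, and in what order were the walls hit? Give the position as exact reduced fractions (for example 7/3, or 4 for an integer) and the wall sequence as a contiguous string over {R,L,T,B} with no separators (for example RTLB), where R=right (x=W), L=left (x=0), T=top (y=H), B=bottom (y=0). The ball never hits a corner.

Final position: (0,7)
Wall sequence: RBTBL

1. t=2 → R at (9,2); v=(-1,-3)
2. t=2/3 → B at (25/3,0); v=(-1,3)
3. t=3 → T at (16/3,9); v=(-1,-3)
4. t=3 → B at (7/3,0); v=(-1,3)
5. t=7/3 → L at (0,7); v=(1,3)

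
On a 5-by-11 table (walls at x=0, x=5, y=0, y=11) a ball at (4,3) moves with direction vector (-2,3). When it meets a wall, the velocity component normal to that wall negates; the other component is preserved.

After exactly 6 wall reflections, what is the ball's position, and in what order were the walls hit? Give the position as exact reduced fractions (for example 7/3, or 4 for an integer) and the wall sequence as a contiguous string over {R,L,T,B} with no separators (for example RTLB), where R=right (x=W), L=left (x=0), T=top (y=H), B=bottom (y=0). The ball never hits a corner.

Final position: (5,19/2)
Wall sequence: LTRBLR

1. t=2 → L at (0,9); v=(2,3)
2. t=2/3 → T at (4/3,11); v=(2,-3)
3. t=11/6 → R at (5,11/2); v=(-2,-3)
4. t=11/6 → B at (4/3,0); v=(-2,3)
5. t=2/3 → L at (0,2); v=(2,3)
6. t=5/2 → R at (5,19/2); v=(-2,3)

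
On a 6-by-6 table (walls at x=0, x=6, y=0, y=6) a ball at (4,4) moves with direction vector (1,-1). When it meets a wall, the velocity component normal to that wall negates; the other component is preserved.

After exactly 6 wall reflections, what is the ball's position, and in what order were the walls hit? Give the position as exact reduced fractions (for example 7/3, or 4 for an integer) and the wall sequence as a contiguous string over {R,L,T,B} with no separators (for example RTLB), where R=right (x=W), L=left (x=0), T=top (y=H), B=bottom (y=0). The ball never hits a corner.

1. t=2 → R at (6,2); v=(-1,-1)
2. t=2 → B at (4,0); v=(-1,1)
3. t=4 → L at (0,4); v=(1,1)
4. t=2 → T at (2,6); v=(1,-1)
5. t=4 → R at (6,2); v=(-1,-1)
6. t=2 → B at (4,0); v=(-1,1)

Final position: (4,0)
Wall sequence: RBLTRB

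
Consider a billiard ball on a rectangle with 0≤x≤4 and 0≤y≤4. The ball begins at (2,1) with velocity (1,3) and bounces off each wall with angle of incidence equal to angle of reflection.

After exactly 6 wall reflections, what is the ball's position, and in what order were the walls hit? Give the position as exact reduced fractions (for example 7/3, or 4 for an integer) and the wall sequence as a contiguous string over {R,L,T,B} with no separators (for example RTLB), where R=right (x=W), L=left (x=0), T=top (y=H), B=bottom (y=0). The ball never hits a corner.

1. t=1 → T at (3,4); v=(1,-3)
2. t=1 → R at (4,1); v=(-1,-3)
3. t=1/3 → B at (11/3,0); v=(-1,3)
4. t=4/3 → T at (7/3,4); v=(-1,-3)
5. t=4/3 → B at (1,0); v=(-1,3)
6. t=1 → L at (0,3); v=(1,3)

Final position: (0,3)
Wall sequence: TRBTBL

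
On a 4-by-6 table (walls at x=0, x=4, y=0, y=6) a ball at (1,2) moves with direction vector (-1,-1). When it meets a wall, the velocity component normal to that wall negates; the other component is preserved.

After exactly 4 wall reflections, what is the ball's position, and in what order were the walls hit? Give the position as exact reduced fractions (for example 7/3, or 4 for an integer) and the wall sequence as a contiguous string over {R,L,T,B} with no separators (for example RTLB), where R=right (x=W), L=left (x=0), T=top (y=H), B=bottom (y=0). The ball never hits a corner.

Final position: (1,6)
Wall sequence: LBRT

1. t=1 → L at (0,1); v=(1,-1)
2. t=1 → B at (1,0); v=(1,1)
3. t=3 → R at (4,3); v=(-1,1)
4. t=3 → T at (1,6); v=(-1,-1)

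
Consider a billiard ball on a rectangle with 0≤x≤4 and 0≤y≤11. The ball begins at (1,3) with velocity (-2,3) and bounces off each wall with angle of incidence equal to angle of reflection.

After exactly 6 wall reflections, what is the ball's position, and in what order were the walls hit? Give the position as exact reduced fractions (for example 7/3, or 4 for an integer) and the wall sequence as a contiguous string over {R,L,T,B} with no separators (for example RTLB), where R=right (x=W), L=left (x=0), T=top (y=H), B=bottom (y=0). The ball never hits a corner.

1. t=1/2 → L at (0,9/2); v=(2,3)
2. t=2 → R at (4,21/2); v=(-2,3)
3. t=1/6 → T at (11/3,11); v=(-2,-3)
4. t=11/6 → L at (0,11/2); v=(2,-3)
5. t=11/6 → B at (11/3,0); v=(2,3)
6. t=1/6 → R at (4,1/2); v=(-2,3)

Final position: (4,1/2)
Wall sequence: LRTLBR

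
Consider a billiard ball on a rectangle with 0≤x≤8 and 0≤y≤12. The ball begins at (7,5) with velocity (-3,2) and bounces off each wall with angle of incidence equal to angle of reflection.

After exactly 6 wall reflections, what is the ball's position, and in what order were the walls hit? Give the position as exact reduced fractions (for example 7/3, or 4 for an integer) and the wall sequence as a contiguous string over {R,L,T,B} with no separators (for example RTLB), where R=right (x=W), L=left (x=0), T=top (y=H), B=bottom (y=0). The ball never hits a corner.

Final position: (8,5/3)
Wall sequence: LTRLBR

1. t=7/3 → L at (0,29/3); v=(3,2)
2. t=7/6 → T at (7/2,12); v=(3,-2)
3. t=3/2 → R at (8,9); v=(-3,-2)
4. t=8/3 → L at (0,11/3); v=(3,-2)
5. t=11/6 → B at (11/2,0); v=(3,2)
6. t=5/6 → R at (8,5/3); v=(-3,2)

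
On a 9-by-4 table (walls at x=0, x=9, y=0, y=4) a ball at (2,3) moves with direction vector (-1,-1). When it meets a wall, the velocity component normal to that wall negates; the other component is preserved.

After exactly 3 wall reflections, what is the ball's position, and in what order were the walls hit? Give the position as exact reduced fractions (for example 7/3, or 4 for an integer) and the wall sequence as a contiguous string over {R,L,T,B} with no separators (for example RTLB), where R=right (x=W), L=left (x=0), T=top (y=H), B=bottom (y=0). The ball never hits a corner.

1. t=2 → L at (0,1); v=(1,-1)
2. t=1 → B at (1,0); v=(1,1)
3. t=4 → T at (5,4); v=(1,-1)

Final position: (5,4)
Wall sequence: LBT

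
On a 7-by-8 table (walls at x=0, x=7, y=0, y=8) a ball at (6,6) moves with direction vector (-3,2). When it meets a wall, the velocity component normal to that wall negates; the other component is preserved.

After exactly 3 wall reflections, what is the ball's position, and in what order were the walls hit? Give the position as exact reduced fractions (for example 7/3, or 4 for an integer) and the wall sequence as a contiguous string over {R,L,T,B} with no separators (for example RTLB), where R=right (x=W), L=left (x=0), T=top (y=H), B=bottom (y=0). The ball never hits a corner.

1. t=1 → T at (3,8); v=(-3,-2)
2. t=1 → L at (0,6); v=(3,-2)
3. t=7/3 → R at (7,4/3); v=(-3,-2)

Final position: (7,4/3)
Wall sequence: TLR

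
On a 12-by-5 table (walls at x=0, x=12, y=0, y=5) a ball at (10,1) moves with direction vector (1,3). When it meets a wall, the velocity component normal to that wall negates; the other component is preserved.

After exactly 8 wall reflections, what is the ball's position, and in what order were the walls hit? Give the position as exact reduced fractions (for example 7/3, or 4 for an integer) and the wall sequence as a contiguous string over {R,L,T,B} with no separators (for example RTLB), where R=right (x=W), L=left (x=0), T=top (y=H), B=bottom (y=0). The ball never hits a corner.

Final position: (8/3,5)
Wall sequence: TRBTBTBT

1. t=4/3 → T at (34/3,5); v=(1,-3)
2. t=2/3 → R at (12,3); v=(-1,-3)
3. t=1 → B at (11,0); v=(-1,3)
4. t=5/3 → T at (28/3,5); v=(-1,-3)
5. t=5/3 → B at (23/3,0); v=(-1,3)
6. t=5/3 → T at (6,5); v=(-1,-3)
7. t=5/3 → B at (13/3,0); v=(-1,3)
8. t=5/3 → T at (8/3,5); v=(-1,-3)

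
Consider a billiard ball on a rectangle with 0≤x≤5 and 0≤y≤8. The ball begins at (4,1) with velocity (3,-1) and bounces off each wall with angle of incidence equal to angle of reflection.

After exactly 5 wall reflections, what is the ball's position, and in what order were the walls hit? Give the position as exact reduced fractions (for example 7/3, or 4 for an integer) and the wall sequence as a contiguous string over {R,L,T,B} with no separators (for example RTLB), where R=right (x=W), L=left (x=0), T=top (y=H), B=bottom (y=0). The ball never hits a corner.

1. t=1/3 → R at (5,2/3); v=(-3,-1)
2. t=2/3 → B at (3,0); v=(-3,1)
3. t=1 → L at (0,1); v=(3,1)
4. t=5/3 → R at (5,8/3); v=(-3,1)
5. t=5/3 → L at (0,13/3); v=(3,1)

Final position: (0,13/3)
Wall sequence: RBLRL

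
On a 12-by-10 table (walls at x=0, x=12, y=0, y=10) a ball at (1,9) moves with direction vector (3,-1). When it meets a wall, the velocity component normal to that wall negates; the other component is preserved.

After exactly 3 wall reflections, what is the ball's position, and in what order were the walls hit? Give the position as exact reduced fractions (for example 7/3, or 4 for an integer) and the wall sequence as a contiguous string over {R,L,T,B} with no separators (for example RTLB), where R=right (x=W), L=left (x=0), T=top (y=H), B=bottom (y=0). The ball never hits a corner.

1. t=11/3 → R at (12,16/3); v=(-3,-1)
2. t=4 → L at (0,4/3); v=(3,-1)
3. t=4/3 → B at (4,0); v=(3,1)

Final position: (4,0)
Wall sequence: RLB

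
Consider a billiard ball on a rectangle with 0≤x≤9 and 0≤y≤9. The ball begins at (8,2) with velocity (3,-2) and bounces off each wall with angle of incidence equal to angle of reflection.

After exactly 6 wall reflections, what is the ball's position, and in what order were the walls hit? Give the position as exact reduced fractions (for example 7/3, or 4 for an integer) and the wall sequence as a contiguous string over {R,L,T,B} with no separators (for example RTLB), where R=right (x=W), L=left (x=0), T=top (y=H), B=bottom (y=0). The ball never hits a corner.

1. t=1/3 → R at (9,4/3); v=(-3,-2)
2. t=2/3 → B at (7,0); v=(-3,2)
3. t=7/3 → L at (0,14/3); v=(3,2)
4. t=13/6 → T at (13/2,9); v=(3,-2)
5. t=5/6 → R at (9,22/3); v=(-3,-2)
6. t=3 → L at (0,4/3); v=(3,-2)

Final position: (0,4/3)
Wall sequence: RBLTRL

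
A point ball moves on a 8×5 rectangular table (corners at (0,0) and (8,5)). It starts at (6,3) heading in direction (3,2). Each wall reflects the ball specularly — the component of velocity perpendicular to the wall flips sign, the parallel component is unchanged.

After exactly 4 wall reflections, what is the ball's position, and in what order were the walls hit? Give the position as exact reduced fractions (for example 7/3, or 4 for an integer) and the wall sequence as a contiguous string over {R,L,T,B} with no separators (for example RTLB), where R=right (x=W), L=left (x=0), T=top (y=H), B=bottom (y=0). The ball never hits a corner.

Final position: (1/2,0)
Wall sequence: RTLB

1. t=2/3 → R at (8,13/3); v=(-3,2)
2. t=1/3 → T at (7,5); v=(-3,-2)
3. t=7/3 → L at (0,1/3); v=(3,-2)
4. t=1/6 → B at (1/2,0); v=(3,2)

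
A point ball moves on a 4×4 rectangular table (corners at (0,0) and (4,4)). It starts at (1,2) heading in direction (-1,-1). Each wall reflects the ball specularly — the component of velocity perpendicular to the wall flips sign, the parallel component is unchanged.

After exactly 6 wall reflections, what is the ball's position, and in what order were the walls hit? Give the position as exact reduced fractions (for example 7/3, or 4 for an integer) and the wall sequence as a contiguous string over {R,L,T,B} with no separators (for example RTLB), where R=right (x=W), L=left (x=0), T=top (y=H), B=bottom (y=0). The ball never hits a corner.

1. t=1 → L at (0,1); v=(1,-1)
2. t=1 → B at (1,0); v=(1,1)
3. t=3 → R at (4,3); v=(-1,1)
4. t=1 → T at (3,4); v=(-1,-1)
5. t=3 → L at (0,1); v=(1,-1)
6. t=1 → B at (1,0); v=(1,1)

Final position: (1,0)
Wall sequence: LBRTLB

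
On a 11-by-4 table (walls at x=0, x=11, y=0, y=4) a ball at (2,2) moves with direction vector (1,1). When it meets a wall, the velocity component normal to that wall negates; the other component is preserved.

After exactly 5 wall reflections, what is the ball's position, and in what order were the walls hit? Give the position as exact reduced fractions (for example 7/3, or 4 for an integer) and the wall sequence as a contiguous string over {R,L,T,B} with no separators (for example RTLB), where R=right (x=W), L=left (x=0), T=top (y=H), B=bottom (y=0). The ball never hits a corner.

1. t=2 → T at (4,4); v=(1,-1)
2. t=4 → B at (8,0); v=(1,1)
3. t=3 → R at (11,3); v=(-1,1)
4. t=1 → T at (10,4); v=(-1,-1)
5. t=4 → B at (6,0); v=(-1,1)

Final position: (6,0)
Wall sequence: TBRTB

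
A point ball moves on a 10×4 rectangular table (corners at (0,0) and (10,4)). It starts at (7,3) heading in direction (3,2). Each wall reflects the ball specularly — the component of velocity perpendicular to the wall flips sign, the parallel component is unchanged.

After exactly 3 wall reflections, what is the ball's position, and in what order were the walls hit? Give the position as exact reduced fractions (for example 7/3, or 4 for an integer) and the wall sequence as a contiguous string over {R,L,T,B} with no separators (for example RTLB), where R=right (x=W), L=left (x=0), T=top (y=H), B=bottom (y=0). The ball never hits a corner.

1. t=1/2 → T at (17/2,4); v=(3,-2)
2. t=1/2 → R at (10,3); v=(-3,-2)
3. t=3/2 → B at (11/2,0); v=(-3,2)

Final position: (11/2,0)
Wall sequence: TRB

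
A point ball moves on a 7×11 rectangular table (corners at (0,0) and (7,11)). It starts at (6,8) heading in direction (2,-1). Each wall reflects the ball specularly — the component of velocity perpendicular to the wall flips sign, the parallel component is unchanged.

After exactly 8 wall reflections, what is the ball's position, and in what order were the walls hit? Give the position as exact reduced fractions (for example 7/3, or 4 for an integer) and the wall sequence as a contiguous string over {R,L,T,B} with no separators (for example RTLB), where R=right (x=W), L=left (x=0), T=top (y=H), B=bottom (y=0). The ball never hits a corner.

Final position: (2,11)
Wall sequence: RLRBLRLT

1. t=1/2 → R at (7,15/2); v=(-2,-1)
2. t=7/2 → L at (0,4); v=(2,-1)
3. t=7/2 → R at (7,1/2); v=(-2,-1)
4. t=1/2 → B at (6,0); v=(-2,1)
5. t=3 → L at (0,3); v=(2,1)
6. t=7/2 → R at (7,13/2); v=(-2,1)
7. t=7/2 → L at (0,10); v=(2,1)
8. t=1 → T at (2,11); v=(2,-1)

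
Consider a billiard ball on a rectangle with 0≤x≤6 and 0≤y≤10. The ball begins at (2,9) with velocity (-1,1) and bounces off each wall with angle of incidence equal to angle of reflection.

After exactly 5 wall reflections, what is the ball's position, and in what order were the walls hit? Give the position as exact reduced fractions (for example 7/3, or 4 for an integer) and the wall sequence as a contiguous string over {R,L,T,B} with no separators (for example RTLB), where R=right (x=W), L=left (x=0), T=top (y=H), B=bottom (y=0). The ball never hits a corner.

Final position: (0,3)
Wall sequence: TLRBL

1. t=1 → T at (1,10); v=(-1,-1)
2. t=1 → L at (0,9); v=(1,-1)
3. t=6 → R at (6,3); v=(-1,-1)
4. t=3 → B at (3,0); v=(-1,1)
5. t=3 → L at (0,3); v=(1,1)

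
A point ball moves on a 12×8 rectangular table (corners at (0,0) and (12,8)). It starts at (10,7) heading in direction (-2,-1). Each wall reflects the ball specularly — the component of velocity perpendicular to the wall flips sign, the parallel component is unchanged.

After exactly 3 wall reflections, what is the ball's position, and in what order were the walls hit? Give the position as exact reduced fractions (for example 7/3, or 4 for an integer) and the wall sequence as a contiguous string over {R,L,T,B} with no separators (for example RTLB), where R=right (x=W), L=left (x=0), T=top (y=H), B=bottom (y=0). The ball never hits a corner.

1. t=5 → L at (0,2); v=(2,-1)
2. t=2 → B at (4,0); v=(2,1)
3. t=4 → R at (12,4); v=(-2,1)

Final position: (12,4)
Wall sequence: LBR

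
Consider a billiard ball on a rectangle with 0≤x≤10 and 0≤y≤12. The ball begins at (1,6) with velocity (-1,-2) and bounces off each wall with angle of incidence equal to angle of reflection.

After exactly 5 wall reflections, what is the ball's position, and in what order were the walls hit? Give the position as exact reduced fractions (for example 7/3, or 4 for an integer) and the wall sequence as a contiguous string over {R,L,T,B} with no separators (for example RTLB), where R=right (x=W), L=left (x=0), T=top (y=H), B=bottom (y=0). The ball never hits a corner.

Final position: (6,0)
Wall sequence: LBTRB

1. t=1 → L at (0,4); v=(1,-2)
2. t=2 → B at (2,0); v=(1,2)
3. t=6 → T at (8,12); v=(1,-2)
4. t=2 → R at (10,8); v=(-1,-2)
5. t=4 → B at (6,0); v=(-1,2)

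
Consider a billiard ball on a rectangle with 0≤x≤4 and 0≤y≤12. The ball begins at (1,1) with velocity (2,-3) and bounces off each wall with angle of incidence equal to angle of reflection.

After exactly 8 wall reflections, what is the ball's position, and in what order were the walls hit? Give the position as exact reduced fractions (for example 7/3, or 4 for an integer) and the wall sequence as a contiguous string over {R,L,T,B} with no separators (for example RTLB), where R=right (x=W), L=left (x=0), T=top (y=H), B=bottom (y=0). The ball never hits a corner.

1. t=1/3 → B at (5/3,0); v=(2,3)
2. t=7/6 → R at (4,7/2); v=(-2,3)
3. t=2 → L at (0,19/2); v=(2,3)
4. t=5/6 → T at (5/3,12); v=(2,-3)
5. t=7/6 → R at (4,17/2); v=(-2,-3)
6. t=2 → L at (0,5/2); v=(2,-3)
7. t=5/6 → B at (5/3,0); v=(2,3)
8. t=7/6 → R at (4,7/2); v=(-2,3)

Final position: (4,7/2)
Wall sequence: BRLTRLBR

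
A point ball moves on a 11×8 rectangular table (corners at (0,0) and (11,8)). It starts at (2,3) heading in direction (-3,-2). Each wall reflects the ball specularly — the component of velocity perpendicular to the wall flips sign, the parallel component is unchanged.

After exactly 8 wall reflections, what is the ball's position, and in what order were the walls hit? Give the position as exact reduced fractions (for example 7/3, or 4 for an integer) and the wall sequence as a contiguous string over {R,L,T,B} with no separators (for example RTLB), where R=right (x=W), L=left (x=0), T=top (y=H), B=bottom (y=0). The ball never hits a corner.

Final position: (11/2,8)
Wall sequence: LBRTLBRT

1. t=2/3 → L at (0,5/3); v=(3,-2)
2. t=5/6 → B at (5/2,0); v=(3,2)
3. t=17/6 → R at (11,17/3); v=(-3,2)
4. t=7/6 → T at (15/2,8); v=(-3,-2)
5. t=5/2 → L at (0,3); v=(3,-2)
6. t=3/2 → B at (9/2,0); v=(3,2)
7. t=13/6 → R at (11,13/3); v=(-3,2)
8. t=11/6 → T at (11/2,8); v=(-3,-2)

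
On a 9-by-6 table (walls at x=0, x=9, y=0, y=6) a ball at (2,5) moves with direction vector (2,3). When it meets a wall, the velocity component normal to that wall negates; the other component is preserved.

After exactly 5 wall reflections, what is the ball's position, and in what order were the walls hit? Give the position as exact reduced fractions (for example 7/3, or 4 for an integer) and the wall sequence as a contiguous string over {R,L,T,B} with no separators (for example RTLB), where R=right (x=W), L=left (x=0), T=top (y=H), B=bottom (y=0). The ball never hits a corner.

1. t=1/3 → T at (8/3,6); v=(2,-3)
2. t=2 → B at (20/3,0); v=(2,3)
3. t=7/6 → R at (9,7/2); v=(-2,3)
4. t=5/6 → T at (22/3,6); v=(-2,-3)
5. t=2 → B at (10/3,0); v=(-2,3)

Final position: (10/3,0)
Wall sequence: TBRTB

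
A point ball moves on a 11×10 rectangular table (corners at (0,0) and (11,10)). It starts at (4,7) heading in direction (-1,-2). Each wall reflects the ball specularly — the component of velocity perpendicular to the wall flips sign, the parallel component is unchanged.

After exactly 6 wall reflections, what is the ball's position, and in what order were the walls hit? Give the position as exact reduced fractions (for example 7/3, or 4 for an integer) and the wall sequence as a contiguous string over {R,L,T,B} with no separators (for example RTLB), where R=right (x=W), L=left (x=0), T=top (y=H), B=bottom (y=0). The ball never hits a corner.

1. t=7/2 → B at (1/2,0); v=(-1,2)
2. t=1/2 → L at (0,1); v=(1,2)
3. t=9/2 → T at (9/2,10); v=(1,-2)
4. t=5 → B at (19/2,0); v=(1,2)
5. t=3/2 → R at (11,3); v=(-1,2)
6. t=7/2 → T at (15/2,10); v=(-1,-2)

Final position: (15/2,10)
Wall sequence: BLTBRT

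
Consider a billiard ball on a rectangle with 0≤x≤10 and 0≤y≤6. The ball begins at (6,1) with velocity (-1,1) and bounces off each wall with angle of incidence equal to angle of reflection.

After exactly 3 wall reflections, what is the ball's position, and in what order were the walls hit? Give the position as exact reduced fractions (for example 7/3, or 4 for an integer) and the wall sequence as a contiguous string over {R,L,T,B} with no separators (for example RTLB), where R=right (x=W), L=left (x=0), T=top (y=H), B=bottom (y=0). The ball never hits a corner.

Final position: (5,0)
Wall sequence: TLB

1. t=5 → T at (1,6); v=(-1,-1)
2. t=1 → L at (0,5); v=(1,-1)
3. t=5 → B at (5,0); v=(1,1)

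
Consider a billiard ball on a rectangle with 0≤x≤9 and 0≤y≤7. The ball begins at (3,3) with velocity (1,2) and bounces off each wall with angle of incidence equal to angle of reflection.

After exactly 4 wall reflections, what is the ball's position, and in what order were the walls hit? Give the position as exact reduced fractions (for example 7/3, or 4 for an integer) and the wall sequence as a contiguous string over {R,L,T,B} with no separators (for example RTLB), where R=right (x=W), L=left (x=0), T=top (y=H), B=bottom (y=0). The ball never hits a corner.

Final position: (6,7)
Wall sequence: TBRT

1. t=2 → T at (5,7); v=(1,-2)
2. t=7/2 → B at (17/2,0); v=(1,2)
3. t=1/2 → R at (9,1); v=(-1,2)
4. t=3 → T at (6,7); v=(-1,-2)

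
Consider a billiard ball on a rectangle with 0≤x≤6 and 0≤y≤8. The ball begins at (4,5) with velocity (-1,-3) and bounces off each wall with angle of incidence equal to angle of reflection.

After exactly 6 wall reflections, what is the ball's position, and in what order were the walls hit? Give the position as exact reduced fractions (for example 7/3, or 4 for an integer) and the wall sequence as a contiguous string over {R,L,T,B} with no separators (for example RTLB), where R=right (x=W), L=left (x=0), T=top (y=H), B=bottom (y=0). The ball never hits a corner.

1. t=5/3 → B at (7/3,0); v=(-1,3)
2. t=7/3 → L at (0,7); v=(1,3)
3. t=1/3 → T at (1/3,8); v=(1,-3)
4. t=8/3 → B at (3,0); v=(1,3)
5. t=8/3 → T at (17/3,8); v=(1,-3)
6. t=1/3 → R at (6,7); v=(-1,-3)

Final position: (6,7)
Wall sequence: BLTBTR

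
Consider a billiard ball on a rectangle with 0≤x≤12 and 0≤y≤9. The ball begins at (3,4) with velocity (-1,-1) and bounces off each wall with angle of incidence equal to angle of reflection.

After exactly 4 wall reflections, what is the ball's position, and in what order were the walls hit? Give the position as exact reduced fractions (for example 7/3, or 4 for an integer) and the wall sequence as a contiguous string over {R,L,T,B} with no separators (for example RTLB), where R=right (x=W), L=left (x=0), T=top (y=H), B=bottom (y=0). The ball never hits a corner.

1. t=3 → L at (0,1); v=(1,-1)
2. t=1 → B at (1,0); v=(1,1)
3. t=9 → T at (10,9); v=(1,-1)
4. t=2 → R at (12,7); v=(-1,-1)

Final position: (12,7)
Wall sequence: LBTR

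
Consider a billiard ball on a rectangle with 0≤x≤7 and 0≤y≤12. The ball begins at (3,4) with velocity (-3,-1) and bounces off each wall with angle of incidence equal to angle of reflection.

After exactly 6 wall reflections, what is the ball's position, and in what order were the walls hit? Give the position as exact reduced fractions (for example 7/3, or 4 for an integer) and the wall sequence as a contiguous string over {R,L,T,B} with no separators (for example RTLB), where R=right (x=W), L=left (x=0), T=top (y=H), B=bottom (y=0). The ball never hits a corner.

Final position: (0,19/3)
Wall sequence: LRBLRL

1. t=1 → L at (0,3); v=(3,-1)
2. t=7/3 → R at (7,2/3); v=(-3,-1)
3. t=2/3 → B at (5,0); v=(-3,1)
4. t=5/3 → L at (0,5/3); v=(3,1)
5. t=7/3 → R at (7,4); v=(-3,1)
6. t=7/3 → L at (0,19/3); v=(3,1)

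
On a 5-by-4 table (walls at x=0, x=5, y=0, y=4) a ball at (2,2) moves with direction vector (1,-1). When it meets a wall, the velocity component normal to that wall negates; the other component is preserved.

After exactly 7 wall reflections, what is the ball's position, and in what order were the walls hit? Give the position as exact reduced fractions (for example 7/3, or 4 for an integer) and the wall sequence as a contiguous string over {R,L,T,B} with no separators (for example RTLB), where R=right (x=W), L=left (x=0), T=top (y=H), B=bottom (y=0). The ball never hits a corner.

Final position: (4,4)
Wall sequence: BRTLBRT

1. t=2 → B at (4,0); v=(1,1)
2. t=1 → R at (5,1); v=(-1,1)
3. t=3 → T at (2,4); v=(-1,-1)
4. t=2 → L at (0,2); v=(1,-1)
5. t=2 → B at (2,0); v=(1,1)
6. t=3 → R at (5,3); v=(-1,1)
7. t=1 → T at (4,4); v=(-1,-1)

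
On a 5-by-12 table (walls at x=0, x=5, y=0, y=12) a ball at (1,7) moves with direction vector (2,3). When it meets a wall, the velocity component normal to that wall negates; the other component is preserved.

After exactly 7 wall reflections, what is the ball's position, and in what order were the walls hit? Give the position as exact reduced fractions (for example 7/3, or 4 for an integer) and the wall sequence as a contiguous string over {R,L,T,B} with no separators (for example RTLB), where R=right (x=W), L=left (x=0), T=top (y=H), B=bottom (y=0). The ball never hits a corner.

Final position: (1/3,12)
Wall sequence: TRLBRLT

1. t=5/3 → T at (13/3,12); v=(2,-3)
2. t=1/3 → R at (5,11); v=(-2,-3)
3. t=5/2 → L at (0,7/2); v=(2,-3)
4. t=7/6 → B at (7/3,0); v=(2,3)
5. t=4/3 → R at (5,4); v=(-2,3)
6. t=5/2 → L at (0,23/2); v=(2,3)
7. t=1/6 → T at (1/3,12); v=(2,-3)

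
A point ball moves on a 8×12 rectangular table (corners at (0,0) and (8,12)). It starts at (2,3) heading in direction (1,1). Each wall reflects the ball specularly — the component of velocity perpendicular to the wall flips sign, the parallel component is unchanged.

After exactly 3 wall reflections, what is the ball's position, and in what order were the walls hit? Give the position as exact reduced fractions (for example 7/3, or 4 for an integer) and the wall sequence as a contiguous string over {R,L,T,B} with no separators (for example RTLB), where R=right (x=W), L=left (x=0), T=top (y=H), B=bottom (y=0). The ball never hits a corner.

1. t=6 → R at (8,9); v=(-1,1)
2. t=3 → T at (5,12); v=(-1,-1)
3. t=5 → L at (0,7); v=(1,-1)

Final position: (0,7)
Wall sequence: RTL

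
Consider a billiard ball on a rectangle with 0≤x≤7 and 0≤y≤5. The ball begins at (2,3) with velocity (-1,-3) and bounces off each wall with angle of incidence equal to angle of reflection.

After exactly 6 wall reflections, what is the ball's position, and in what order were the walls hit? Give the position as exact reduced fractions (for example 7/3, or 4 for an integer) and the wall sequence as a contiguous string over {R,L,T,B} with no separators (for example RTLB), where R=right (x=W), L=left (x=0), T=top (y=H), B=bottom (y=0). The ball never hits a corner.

1. t=1 → B at (1,0); v=(-1,3)
2. t=1 → L at (0,3); v=(1,3)
3. t=2/3 → T at (2/3,5); v=(1,-3)
4. t=5/3 → B at (7/3,0); v=(1,3)
5. t=5/3 → T at (4,5); v=(1,-3)
6. t=5/3 → B at (17/3,0); v=(1,3)

Final position: (17/3,0)
Wall sequence: BLTBTB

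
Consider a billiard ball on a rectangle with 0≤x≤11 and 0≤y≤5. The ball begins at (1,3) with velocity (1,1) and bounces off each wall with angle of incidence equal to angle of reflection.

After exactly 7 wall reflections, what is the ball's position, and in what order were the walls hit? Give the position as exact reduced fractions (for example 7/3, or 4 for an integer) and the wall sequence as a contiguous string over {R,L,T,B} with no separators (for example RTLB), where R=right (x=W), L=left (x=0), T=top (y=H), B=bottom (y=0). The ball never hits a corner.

1. t=2 → T at (3,5); v=(1,-1)
2. t=5 → B at (8,0); v=(1,1)
3. t=3 → R at (11,3); v=(-1,1)
4. t=2 → T at (9,5); v=(-1,-1)
5. t=5 → B at (4,0); v=(-1,1)
6. t=4 → L at (0,4); v=(1,1)
7. t=1 → T at (1,5); v=(1,-1)

Final position: (1,5)
Wall sequence: TBRTBLT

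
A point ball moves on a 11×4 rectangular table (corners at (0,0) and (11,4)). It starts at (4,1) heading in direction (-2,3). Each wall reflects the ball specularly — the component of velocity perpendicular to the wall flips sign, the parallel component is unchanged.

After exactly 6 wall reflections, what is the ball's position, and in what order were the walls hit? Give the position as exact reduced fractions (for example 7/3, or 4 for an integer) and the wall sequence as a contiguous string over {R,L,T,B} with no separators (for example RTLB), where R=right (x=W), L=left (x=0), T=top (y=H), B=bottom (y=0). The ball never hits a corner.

Final position: (26/3,4)
Wall sequence: TLBTBT

1. t=1 → T at (2,4); v=(-2,-3)
2. t=1 → L at (0,1); v=(2,-3)
3. t=1/3 → B at (2/3,0); v=(2,3)
4. t=4/3 → T at (10/3,4); v=(2,-3)
5. t=4/3 → B at (6,0); v=(2,3)
6. t=4/3 → T at (26/3,4); v=(2,-3)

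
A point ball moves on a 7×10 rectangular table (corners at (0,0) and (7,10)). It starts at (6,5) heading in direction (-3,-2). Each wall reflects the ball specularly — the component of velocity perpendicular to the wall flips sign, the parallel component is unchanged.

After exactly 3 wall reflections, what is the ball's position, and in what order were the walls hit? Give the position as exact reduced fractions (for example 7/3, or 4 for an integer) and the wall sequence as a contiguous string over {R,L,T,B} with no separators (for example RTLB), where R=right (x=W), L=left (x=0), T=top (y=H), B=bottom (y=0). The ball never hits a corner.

1. t=2 → L at (0,1); v=(3,-2)
2. t=1/2 → B at (3/2,0); v=(3,2)
3. t=11/6 → R at (7,11/3); v=(-3,2)

Final position: (7,11/3)
Wall sequence: LBR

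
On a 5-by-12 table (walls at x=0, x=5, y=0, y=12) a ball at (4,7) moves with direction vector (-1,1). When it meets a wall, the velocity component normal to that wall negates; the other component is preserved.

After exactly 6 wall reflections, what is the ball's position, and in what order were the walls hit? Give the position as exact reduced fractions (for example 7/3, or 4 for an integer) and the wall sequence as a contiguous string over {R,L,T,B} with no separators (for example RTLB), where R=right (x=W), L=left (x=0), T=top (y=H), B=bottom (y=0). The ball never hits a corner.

1. t=4 → L at (0,11); v=(1,1)
2. t=1 → T at (1,12); v=(1,-1)
3. t=4 → R at (5,8); v=(-1,-1)
4. t=5 → L at (0,3); v=(1,-1)
5. t=3 → B at (3,0); v=(1,1)
6. t=2 → R at (5,2); v=(-1,1)

Final position: (5,2)
Wall sequence: LTRLBR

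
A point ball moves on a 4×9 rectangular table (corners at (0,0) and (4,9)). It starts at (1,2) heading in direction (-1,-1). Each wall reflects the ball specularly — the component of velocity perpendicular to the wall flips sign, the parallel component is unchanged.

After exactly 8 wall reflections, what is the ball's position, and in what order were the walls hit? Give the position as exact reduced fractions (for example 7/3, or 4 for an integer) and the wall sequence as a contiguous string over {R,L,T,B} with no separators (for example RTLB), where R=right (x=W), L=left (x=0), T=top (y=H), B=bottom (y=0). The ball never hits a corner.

Final position: (3,0)
Wall sequence: LBRLTRLB

1. t=1 → L at (0,1); v=(1,-1)
2. t=1 → B at (1,0); v=(1,1)
3. t=3 → R at (4,3); v=(-1,1)
4. t=4 → L at (0,7); v=(1,1)
5. t=2 → T at (2,9); v=(1,-1)
6. t=2 → R at (4,7); v=(-1,-1)
7. t=4 → L at (0,3); v=(1,-1)
8. t=3 → B at (3,0); v=(1,1)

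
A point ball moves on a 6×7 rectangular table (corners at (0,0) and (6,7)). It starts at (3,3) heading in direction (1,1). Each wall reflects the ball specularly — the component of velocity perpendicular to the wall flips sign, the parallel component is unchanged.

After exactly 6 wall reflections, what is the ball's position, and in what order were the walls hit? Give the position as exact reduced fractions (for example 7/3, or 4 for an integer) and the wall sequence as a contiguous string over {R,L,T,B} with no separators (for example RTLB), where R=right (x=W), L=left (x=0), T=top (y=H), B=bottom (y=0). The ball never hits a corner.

Final position: (3,7)
Wall sequence: RTLBRT

1. t=3 → R at (6,6); v=(-1,1)
2. t=1 → T at (5,7); v=(-1,-1)
3. t=5 → L at (0,2); v=(1,-1)
4. t=2 → B at (2,0); v=(1,1)
5. t=4 → R at (6,4); v=(-1,1)
6. t=3 → T at (3,7); v=(-1,-1)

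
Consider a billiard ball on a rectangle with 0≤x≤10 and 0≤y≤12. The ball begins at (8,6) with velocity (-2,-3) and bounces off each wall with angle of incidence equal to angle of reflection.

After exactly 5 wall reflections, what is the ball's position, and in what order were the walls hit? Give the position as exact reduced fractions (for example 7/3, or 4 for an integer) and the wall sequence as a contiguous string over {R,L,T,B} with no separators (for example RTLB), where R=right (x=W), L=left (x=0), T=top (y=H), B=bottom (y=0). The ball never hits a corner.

1. t=2 → B at (4,0); v=(-2,3)
2. t=2 → L at (0,6); v=(2,3)
3. t=2 → T at (4,12); v=(2,-3)
4. t=3 → R at (10,3); v=(-2,-3)
5. t=1 → B at (8,0); v=(-2,3)

Final position: (8,0)
Wall sequence: BLTRB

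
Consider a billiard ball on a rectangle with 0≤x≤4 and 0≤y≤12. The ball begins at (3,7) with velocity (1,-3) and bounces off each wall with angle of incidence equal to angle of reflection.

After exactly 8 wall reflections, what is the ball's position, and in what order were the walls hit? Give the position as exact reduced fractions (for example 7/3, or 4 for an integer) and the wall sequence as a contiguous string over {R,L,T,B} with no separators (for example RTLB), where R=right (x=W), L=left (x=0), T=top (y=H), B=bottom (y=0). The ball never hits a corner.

Final position: (4/3,12)
Wall sequence: RBLTRBLT

1. t=1 → R at (4,4); v=(-1,-3)
2. t=4/3 → B at (8/3,0); v=(-1,3)
3. t=8/3 → L at (0,8); v=(1,3)
4. t=4/3 → T at (4/3,12); v=(1,-3)
5. t=8/3 → R at (4,4); v=(-1,-3)
6. t=4/3 → B at (8/3,0); v=(-1,3)
7. t=8/3 → L at (0,8); v=(1,3)
8. t=4/3 → T at (4/3,12); v=(1,-3)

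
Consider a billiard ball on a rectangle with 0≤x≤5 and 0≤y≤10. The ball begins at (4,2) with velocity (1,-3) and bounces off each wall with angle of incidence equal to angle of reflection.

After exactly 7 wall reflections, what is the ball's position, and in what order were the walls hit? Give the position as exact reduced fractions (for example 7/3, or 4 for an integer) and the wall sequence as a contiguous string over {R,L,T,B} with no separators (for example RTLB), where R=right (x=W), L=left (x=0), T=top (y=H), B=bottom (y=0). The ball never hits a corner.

Final position: (5,9)
Wall sequence: BRTLBTR

1. t=2/3 → B at (14/3,0); v=(1,3)
2. t=1/3 → R at (5,1); v=(-1,3)
3. t=3 → T at (2,10); v=(-1,-3)
4. t=2 → L at (0,4); v=(1,-3)
5. t=4/3 → B at (4/3,0); v=(1,3)
6. t=10/3 → T at (14/3,10); v=(1,-3)
7. t=1/3 → R at (5,9); v=(-1,-3)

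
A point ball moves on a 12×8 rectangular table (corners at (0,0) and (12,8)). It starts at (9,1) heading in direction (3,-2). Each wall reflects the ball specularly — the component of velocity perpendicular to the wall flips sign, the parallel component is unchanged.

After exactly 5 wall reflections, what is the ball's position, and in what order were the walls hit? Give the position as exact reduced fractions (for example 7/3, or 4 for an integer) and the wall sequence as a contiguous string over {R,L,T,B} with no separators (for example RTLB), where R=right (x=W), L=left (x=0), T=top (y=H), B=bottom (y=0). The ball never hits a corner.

Final position: (21/2,0)
Wall sequence: BRTLB

1. t=1/2 → B at (21/2,0); v=(3,2)
2. t=1/2 → R at (12,1); v=(-3,2)
3. t=7/2 → T at (3/2,8); v=(-3,-2)
4. t=1/2 → L at (0,7); v=(3,-2)
5. t=7/2 → B at (21/2,0); v=(3,2)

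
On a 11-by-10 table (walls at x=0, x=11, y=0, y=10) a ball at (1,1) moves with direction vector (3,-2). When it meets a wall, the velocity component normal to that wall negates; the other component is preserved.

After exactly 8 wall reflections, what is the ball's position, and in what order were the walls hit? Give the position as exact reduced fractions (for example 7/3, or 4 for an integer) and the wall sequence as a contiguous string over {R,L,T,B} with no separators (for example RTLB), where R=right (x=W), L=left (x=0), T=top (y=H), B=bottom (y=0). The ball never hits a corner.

1. t=1/2 → B at (5/2,0); v=(3,2)
2. t=17/6 → R at (11,17/3); v=(-3,2)
3. t=13/6 → T at (9/2,10); v=(-3,-2)
4. t=3/2 → L at (0,7); v=(3,-2)
5. t=7/2 → B at (21/2,0); v=(3,2)
6. t=1/6 → R at (11,1/3); v=(-3,2)
7. t=11/3 → L at (0,23/3); v=(3,2)
8. t=7/6 → T at (7/2,10); v=(3,-2)

Final position: (7/2,10)
Wall sequence: BRTLBRLT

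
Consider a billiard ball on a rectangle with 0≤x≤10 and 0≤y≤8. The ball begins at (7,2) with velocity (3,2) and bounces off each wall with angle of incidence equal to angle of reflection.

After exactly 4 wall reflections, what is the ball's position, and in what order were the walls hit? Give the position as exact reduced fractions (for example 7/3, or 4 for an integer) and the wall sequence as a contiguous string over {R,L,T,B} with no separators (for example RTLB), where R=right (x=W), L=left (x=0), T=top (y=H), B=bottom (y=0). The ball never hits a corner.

1. t=1 → R at (10,4); v=(-3,2)
2. t=2 → T at (4,8); v=(-3,-2)
3. t=4/3 → L at (0,16/3); v=(3,-2)
4. t=8/3 → B at (8,0); v=(3,2)

Final position: (8,0)
Wall sequence: RTLB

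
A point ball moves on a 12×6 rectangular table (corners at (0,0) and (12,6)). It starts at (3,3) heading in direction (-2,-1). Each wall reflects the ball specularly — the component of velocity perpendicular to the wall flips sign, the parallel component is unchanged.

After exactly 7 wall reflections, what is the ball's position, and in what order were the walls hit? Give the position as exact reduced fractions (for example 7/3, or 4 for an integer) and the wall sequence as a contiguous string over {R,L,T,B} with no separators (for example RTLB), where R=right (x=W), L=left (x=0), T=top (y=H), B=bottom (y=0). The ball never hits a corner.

Final position: (12,9/2)
Wall sequence: LBRTLBR

1. t=3/2 → L at (0,3/2); v=(2,-1)
2. t=3/2 → B at (3,0); v=(2,1)
3. t=9/2 → R at (12,9/2); v=(-2,1)
4. t=3/2 → T at (9,6); v=(-2,-1)
5. t=9/2 → L at (0,3/2); v=(2,-1)
6. t=3/2 → B at (3,0); v=(2,1)
7. t=9/2 → R at (12,9/2); v=(-2,1)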